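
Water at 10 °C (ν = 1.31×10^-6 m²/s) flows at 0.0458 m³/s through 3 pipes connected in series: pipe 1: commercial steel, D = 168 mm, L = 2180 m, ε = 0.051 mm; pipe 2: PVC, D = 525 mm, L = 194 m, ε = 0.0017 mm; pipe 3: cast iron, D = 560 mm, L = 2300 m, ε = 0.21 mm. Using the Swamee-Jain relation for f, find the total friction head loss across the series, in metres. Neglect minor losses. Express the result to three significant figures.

H ≈ 49.0 m

Pipe 1: V = 2.066 m/s, Re = 2.65×10^5, ε/D = 3.04×10^-4, f = 0.01729, h_1 = f(L/D)V²/2g = 48.81 m
Pipe 2: V = 0.2116 m/s, Re = 8.48×10^4, ε/D = 3.24×10^-6, f = 0.01851, h_2 = f(L/D)V²/2g = 0.01561 m
Pipe 3: V = 0.1860 m/s, Re = 7.95×10^4, ε/D = 3.75×10^-4, f = 0.02054, h_3 = f(L/D)V²/2g = 0.1487 m
Series → Q common, losses add: H = Σh = 48.98 m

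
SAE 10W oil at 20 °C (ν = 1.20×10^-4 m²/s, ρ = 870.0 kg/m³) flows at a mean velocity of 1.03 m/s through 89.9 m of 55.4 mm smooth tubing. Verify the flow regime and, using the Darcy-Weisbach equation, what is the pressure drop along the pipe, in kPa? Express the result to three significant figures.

Δp ≈ 101 kPa

Re = VD/ν = 1.03·0.05540/1.20×10^-4 = 476 → laminar (Re < 2300)
f = 64/Re = 0.1346
h_f = f(L/D)V²/(2g) = 0.1346·(89.9/0.05540)·1.03²/(2·9.81) = 11.81 m
Δp = ρg·h_f = 870.0·9.81·11.81 = 100.8 kPa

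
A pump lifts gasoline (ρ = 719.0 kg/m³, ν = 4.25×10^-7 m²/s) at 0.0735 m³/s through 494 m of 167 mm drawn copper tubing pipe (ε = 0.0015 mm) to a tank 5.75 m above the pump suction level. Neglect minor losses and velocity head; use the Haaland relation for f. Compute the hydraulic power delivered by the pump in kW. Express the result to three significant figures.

P_hyd ≈ 12.9 kW

V = 4Q/(πD²) = 3.356 m/s; Re = 1.32×10^6; ε/D = 8.98×10^-6; f = 0.01126
h_f = f(L/D)V²/2g = 19.12 m
Total head H = z + h_f = 5.75 + 19.12 = 24.87 m
P_hyd = ρgQH = 719.0·9.81·0.0735·24.87 = 12.89 kW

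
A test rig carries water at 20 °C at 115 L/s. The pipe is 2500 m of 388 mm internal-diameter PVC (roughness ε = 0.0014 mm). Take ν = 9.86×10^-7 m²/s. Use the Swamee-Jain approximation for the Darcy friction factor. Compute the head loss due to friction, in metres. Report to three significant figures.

h_f ≈ 4.28 m

V = 4Q/(πD²) = 4·0.115/(π·0.388²) = 0.9726 m/s
Re = VD/ν = 0.9726·0.388/9.86×10^-7 = 3.83×10^5 → turbulent
ε/D = 0.0014/388 = 3.61×10^-6
Swamee-Jain: f = 0.01379
h_f = f(L/D)V²/(2g) = 0.01379·(2500/0.388)·0.9726²/(2·9.81) = 4.284 m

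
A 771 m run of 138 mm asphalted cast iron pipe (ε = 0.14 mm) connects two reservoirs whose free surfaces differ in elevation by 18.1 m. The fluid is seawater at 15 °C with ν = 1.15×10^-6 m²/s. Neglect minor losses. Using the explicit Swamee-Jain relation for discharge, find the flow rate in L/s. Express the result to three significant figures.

Q ≈ 26.0 L/s

Swamee-Jain (Type II): Q = -0.965·√(gD⁵h_f/L)·ln[ε/(3.7D) + √(3.17ν²L/(gD³h_f))]
√(gD⁵h_f/L) = √(9.81·0.138⁵·18.1/771) = 0.003395
ε/(3.7D) = 2.74×10^-4; √(3.17ν²L/(gD³h_f)) = 8.32×10^-5
Q = -0.965·0.003395·ln(3.574×10^-4) = 0.02600 m³/s
Check: V = 1.74 m/s, Re = 2.09×10^5, f = 0.02120, h_f = 18.2 m ≈ 18.1 m ✓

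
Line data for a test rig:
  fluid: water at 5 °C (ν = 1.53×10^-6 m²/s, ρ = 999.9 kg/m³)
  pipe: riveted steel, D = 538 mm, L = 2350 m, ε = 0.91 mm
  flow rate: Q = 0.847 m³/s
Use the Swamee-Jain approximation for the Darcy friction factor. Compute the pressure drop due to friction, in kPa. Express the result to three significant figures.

Δp ≈ 686 kPa

V = 4Q/(πD²) = 4·0.847/(π·0.538²) = 3.726 m/s
Re = VD/ν = 3.726·0.538/1.53×10^-6 = 1.31×10^6 → turbulent
ε/D = 0.91/538 = 0.00169
Swamee-Jain: f = 0.02264
h_f = f(L/D)V²/(2g) = 0.02264·(2350/0.538)·3.726²/(2·9.81) = 69.96 m
Δp = ρg·h_f = 999.9·9.81·69.96 = 686.3 kPa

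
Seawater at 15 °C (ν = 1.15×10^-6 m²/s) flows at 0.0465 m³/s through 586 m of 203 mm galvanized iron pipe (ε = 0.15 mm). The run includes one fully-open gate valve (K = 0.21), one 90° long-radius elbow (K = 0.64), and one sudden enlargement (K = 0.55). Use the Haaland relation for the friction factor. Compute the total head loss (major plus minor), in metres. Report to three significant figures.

H_L ≈ 6.07 m

V = 4Q/(πD²) = 1.437 m/s; V²/2g = 0.1052 m
Re = 2.54×10^5, ε/D = 7.39×10^-4 → f = 0.01951 (Haaland)
Major: h_f = f(L/D)·V²/2g = 0.01951·2887·0.1052 = 5.926 m
Minor: ΣK = 1.40; h_m = ΣK·V²/2g = 0.1473 m
Total H_L = 5.926 + 0.1473 = 6.074 m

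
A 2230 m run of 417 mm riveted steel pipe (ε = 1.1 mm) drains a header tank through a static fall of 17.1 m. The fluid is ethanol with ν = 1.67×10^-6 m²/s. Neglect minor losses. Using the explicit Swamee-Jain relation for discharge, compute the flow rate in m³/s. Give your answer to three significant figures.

Q ≈ 0.214 m³/s

Swamee-Jain (Type II): Q = -0.965·√(gD⁵h_f/L)·ln[ε/(3.7D) + √(3.17ν²L/(gD³h_f))]
√(gD⁵h_f/L) = √(9.81·0.417⁵·17.1/2230) = 0.03080
ε/(3.7D) = 7.13×10^-4; √(3.17ν²L/(gD³h_f)) = 4.03×10^-5
Q = -0.965·0.03080·ln(7.532×10^-4) = 0.2137 m³/s
Check: V = 1.56 m/s, Re = 3.91×10^5, f = 0.02575, h_f = 17.2 m ≈ 17.1 m ✓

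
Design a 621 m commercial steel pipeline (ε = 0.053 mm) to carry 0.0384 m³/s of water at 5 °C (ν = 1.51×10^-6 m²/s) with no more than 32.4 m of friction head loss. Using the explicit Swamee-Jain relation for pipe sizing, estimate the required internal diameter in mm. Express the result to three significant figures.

D ≈ 135 mm

Swamee-Jain (Type III): D = 0.66·[ε^1.25·(LQ²/(gh_f))^4.75 + ν·Q^9.4·(L/(gh_f))^5.2]^0.04
LQ²/(gh_f) = 0.002881; L/(gh_f) = 1.954
Term 1 = ε^1.25·(…)^4.75 = 3.87×10^-18; Term 2 = ν·Q^9.4·(…)^5.2 = 2.42×10^-18
D = 0.66·(3.87×10^-18 + 2.42×10^-18)^0.04 = 0.1354 m = 135 mm
Check: V = 2.67 m/s, Re = 2.39×10^5, f = 0.01802, h_f = 30.0 m ≈ 32.4 m ✓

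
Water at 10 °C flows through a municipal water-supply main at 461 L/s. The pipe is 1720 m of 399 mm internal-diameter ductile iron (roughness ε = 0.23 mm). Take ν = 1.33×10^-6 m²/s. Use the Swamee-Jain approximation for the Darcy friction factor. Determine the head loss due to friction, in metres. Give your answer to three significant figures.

V = 4Q/(πD²) = 4·0.461/(π·0.399²) = 3.687 m/s
Re = VD/ν = 3.687·0.399/1.33×10^-6 = 1.11×10^6 → turbulent
ε/D = 0.23/399 = 5.76×10^-4
Swamee-Jain: f = 0.01775
h_f = f(L/D)V²/(2g) = 0.01775·(1720/0.399)·3.687²/(2·9.81) = 53.02 m

h_f ≈ 53.0 m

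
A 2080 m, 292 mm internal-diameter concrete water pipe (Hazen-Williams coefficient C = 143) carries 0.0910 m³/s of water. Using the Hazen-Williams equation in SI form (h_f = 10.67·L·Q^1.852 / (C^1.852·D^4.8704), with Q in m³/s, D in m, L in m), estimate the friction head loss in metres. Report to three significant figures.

h_f ≈ 10.7 m

h_f = 10.67·2080·0.0910^1.852 / (143^1.852·0.292^4.8704) = 10.73 m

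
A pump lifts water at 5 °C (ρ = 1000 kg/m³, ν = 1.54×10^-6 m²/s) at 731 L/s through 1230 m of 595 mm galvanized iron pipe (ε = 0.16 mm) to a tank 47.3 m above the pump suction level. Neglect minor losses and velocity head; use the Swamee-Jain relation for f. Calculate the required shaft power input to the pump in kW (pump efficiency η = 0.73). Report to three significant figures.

V = 4Q/(πD²) = 2.629 m/s; Re = 1.02×10^6; ε/D = 2.69×10^-4; f = 0.01546
h_f = f(L/D)V²/2g = 11.26 m
Total head H = z + h_f = 47.3 + 11.26 = 58.56 m
P_hyd = ρgQH = 1000·9.81·0.731·58.56 = 419.9 kW
P_shaft = P_hyd/η = 419.9/0.73 = 575.2 kW

P_shaft ≈ 575 kW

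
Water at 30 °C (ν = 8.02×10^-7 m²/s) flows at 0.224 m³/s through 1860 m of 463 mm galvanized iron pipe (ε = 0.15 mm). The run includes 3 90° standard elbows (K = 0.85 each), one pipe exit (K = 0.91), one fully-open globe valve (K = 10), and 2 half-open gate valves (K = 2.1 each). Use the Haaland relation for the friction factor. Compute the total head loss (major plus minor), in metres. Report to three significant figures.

V = 4Q/(πD²) = 1.330 m/s; V²/2g = 0.09022 m
Re = 7.68×10^5, ε/D = 3.24×10^-4 → f = 0.01598 (Haaland)
Major: h_f = f(L/D)·V²/2g = 0.01598·4017·0.09022 = 5.792 m
Minor: ΣK = 17.7; h_m = ΣK·V²/2g = 1.593 m
Total H_L = 5.792 + 1.593 = 7.386 m

H_L ≈ 7.39 m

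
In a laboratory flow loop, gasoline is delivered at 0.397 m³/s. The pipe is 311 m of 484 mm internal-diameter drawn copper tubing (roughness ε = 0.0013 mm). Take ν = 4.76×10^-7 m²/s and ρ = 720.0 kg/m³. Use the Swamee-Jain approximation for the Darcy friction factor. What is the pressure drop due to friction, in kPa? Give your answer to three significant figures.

Δp ≈ 11.1 kPa

V = 4Q/(πD²) = 4·0.397/(π·0.484²) = 2.158 m/s
Re = VD/ν = 2.158·0.484/4.76×10^-7 = 2.19×10^6 → turbulent
ε/D = 0.0013/484 = 2.69×10^-6
Swamee-Jain: f = 0.01032
h_f = f(L/D)V²/(2g) = 0.01032·(311/0.484)·2.158²/(2·9.81) = 1.574 m
Δp = ρg·h_f = 720.0·9.81·1.574 = 11.12 kPa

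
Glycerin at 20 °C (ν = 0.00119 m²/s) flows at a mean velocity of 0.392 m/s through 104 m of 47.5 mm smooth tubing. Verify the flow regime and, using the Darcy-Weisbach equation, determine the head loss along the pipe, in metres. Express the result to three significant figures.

Re = VD/ν = 0.392·0.04750/0.00119 = 15.6 → laminar (Re < 2300)
f = 64/Re = 4.090
h_f = f(L/D)V²/(2g) = 4.090·(104/0.04750)·0.392²/(2·9.81) = 70.14 m

h_f ≈ 70.1 m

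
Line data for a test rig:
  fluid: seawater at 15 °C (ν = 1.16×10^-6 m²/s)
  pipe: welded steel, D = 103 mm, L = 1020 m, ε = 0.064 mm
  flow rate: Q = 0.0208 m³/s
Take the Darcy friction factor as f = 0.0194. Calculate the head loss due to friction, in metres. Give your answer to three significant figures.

V = 4Q/(πD²) = 4·0.0208/(π·0.103²) = 2.496 m/s
h_f = f(L/D)V²/(2g) = 0.01940·(1020/0.103)·2.496²/(2·9.81) = 61.02 m

h_f ≈ 61.0 m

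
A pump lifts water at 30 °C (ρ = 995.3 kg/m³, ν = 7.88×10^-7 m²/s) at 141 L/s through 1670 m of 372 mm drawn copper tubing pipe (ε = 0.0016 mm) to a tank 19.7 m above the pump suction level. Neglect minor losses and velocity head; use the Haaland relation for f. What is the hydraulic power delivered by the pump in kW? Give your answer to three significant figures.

V = 4Q/(πD²) = 1.297 m/s; Re = 6.12×10^5; ε/D = 4.30×10^-6; f = 0.01266
h_f = f(L/D)V²/2g = 4.874 m
Total head H = z + h_f = 19.7 + 4.874 = 24.57 m
P_hyd = ρgQH = 995.3·9.81·0.141·24.57 = 33.83 kW

P_hyd ≈ 33.8 kW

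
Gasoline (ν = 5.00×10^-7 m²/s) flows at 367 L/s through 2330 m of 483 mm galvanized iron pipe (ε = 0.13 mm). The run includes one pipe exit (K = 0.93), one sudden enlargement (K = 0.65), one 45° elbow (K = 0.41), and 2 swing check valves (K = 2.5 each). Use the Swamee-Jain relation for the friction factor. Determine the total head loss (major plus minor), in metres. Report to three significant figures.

V = 4Q/(πD²) = 2.003 m/s; V²/2g = 0.2045 m
Re = 1.93×10^6, ε/D = 2.69×10^-4 → f = 0.01510 (Swamee-Jain)
Major: h_f = f(L/D)·V²/2g = 0.01510·4824·0.2045 = 14.90 m
Minor: ΣK = 6.99; h_m = ΣK·V²/2g = 1.429 m
Total H_L = 14.90 + 1.429 = 16.33 m

H_L ≈ 16.3 m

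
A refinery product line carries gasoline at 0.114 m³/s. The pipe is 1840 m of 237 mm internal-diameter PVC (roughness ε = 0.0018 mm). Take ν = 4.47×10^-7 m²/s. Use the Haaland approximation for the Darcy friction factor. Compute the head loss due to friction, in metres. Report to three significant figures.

h_f ≈ 29.5 m

V = 4Q/(πD²) = 4·0.114/(π·0.237²) = 2.584 m/s
Re = VD/ν = 2.584·0.237/4.47×10^-7 = 1.37×10^6 → turbulent
ε/D = 0.0018/237 = 7.59×10^-6
Haaland: f = 0.01116
h_f = f(L/D)V²/(2g) = 0.01116·(1840/0.237)·2.584²/(2·9.81) = 29.50 m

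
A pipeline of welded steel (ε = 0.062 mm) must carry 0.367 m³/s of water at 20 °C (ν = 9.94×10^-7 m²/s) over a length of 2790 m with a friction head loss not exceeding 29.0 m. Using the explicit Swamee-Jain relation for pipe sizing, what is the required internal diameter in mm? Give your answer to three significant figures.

Swamee-Jain (Type III): D = 0.66·[ε^1.25·(LQ²/(gh_f))^4.75 + ν·Q^9.4·(L/(gh_f))^5.2]^0.04
LQ²/(gh_f) = 1.321; L/(gh_f) = 9.807
Term 1 = ε^1.25·(…)^4.75 = 2.06×10^-5; Term 2 = ν·Q^9.4·(…)^5.2 = 1.15×10^-5
D = 0.66·(2.06×10^-5 + 1.15×10^-5)^0.04 = 0.4363 m = 436 mm
Check: V = 2.45 m/s, Re = 1.08×10^6, f = 0.01402, h_f = 27.5 m ≈ 29.0 m ✓

D ≈ 436 mm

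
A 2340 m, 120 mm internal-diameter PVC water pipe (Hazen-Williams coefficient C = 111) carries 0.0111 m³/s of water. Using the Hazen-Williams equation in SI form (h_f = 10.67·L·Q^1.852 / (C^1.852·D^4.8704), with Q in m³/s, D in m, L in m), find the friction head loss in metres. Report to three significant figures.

h_f ≈ 29.8 m

h_f = 10.67·2340·0.0111^1.852 / (111^1.852·0.120^4.8704) = 29.79 m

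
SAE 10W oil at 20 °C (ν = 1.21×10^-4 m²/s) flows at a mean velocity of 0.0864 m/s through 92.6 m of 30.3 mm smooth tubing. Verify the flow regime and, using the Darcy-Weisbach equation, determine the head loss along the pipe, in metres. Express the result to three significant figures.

Re = VD/ν = 0.0864·0.03030/1.21×10^-4 = 21.6 → laminar (Re < 2300)
f = 64/Re = 2.958
h_f = f(L/D)V²/(2g) = 2.958·(92.6/0.03030)·0.0864²/(2·9.81) = 3.440 m

h_f ≈ 3.44 m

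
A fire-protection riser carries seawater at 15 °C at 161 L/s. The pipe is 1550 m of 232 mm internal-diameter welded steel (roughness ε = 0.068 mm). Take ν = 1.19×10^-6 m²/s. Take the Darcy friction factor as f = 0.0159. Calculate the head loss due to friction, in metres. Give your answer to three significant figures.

V = 4Q/(πD²) = 4·0.161/(π·0.232²) = 3.809 m/s
h_f = f(L/D)V²/(2g) = 0.01590·(1550/0.232)·3.809²/(2·9.81) = 78.53 m

h_f ≈ 78.5 m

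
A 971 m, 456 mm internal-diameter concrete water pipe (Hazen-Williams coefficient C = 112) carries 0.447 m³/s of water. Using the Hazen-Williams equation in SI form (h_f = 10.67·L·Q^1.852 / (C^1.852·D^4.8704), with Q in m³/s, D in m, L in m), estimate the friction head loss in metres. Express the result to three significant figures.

h_f ≈ 17.1 m

h_f = 10.67·971·0.447^1.852 / (112^1.852·0.456^4.8704) = 17.12 m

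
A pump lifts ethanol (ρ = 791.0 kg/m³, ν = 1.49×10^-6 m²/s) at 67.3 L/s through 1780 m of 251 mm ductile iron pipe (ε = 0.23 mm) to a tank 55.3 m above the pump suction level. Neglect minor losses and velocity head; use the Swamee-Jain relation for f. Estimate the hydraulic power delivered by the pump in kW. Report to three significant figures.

V = 4Q/(πD²) = 1.360 m/s; Re = 2.29×10^5; ε/D = 9.16×10^-4; f = 0.02068
h_f = f(L/D)V²/2g = 13.83 m
Total head H = z + h_f = 55.3 + 13.83 = 69.13 m
P_hyd = ρgQH = 791.0·9.81·0.0673·69.13 = 36.10 kW

P_hyd ≈ 36.1 kW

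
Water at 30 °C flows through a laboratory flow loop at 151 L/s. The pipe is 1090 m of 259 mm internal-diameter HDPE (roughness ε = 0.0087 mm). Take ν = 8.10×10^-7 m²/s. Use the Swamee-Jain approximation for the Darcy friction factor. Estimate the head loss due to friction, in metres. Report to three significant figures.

h_f ≈ 22.0 m

V = 4Q/(πD²) = 4·0.151/(π·0.259²) = 2.866 m/s
Re = VD/ν = 2.866·0.259/8.10×10^-7 = 9.16×10^5 → turbulent
ε/D = 0.0087/259 = 3.36×10^-5
Swamee-Jain: f = 0.01251
h_f = f(L/D)V²/(2g) = 0.01251·(1090/0.259)·2.866²/(2·9.81) = 22.03 m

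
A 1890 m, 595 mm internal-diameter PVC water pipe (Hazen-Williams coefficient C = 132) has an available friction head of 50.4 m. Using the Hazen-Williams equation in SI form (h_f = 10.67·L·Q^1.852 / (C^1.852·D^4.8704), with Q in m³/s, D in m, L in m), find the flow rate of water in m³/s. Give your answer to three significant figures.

Rearranging: Q = [h_f·C^1.852·D^4.8704 / (10.67·L)]^(1/1.852)
Q = [50.4·132^1.852·0.595^4.8704 / (10.67·1890)]^0.540 = 1.326 m³/s

Q ≈ 1.33 m³/s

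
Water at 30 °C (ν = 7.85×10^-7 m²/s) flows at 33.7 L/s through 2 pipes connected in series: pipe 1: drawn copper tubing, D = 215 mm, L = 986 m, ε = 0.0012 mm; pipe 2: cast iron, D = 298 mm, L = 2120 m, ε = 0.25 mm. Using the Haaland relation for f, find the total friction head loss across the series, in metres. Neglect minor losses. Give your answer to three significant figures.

Pipe 1: V = 0.9282 m/s, Re = 2.54×10^5, ε/D = 5.58×10^-6, f = 0.01484, h_1 = f(L/D)V²/2g = 2.988 m
Pipe 2: V = 0.4832 m/s, Re = 1.83×10^5, ε/D = 8.39×10^-4, f = 0.02036, h_2 = f(L/D)V²/2g = 1.723 m
Series → Q common, losses add: H = Σh = 4.711 m

H ≈ 4.71 m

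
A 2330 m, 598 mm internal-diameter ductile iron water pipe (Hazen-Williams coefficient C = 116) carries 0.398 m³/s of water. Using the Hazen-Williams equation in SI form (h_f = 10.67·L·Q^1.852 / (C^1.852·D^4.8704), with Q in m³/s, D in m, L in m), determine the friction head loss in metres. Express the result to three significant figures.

h_f ≈ 8.29 m

h_f = 10.67·2330·0.398^1.852 / (116^1.852·0.598^4.8704) = 8.292 m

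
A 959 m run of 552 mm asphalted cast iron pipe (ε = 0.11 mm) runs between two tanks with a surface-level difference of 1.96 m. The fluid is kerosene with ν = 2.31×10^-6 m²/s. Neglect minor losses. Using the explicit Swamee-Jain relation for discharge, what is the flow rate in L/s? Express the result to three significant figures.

Q ≈ 278 L/s

Swamee-Jain (Type II): Q = -0.965·√(gD⁵h_f/L)·ln[ε/(3.7D) + √(3.17ν²L/(gD³h_f))]
√(gD⁵h_f/L) = √(9.81·0.552⁵·1.96/959) = 0.03206
ε/(3.7D) = 5.39×10^-5; √(3.17ν²L/(gD³h_f)) = 7.08×10^-5
Q = -0.965·0.03206·ln(1.247×10^-4) = 0.2781 m³/s
Check: V = 1.16 m/s, Re = 2.78×10^5, f = 0.01645, h_f = 1.97 m ≈ 1.96 m ✓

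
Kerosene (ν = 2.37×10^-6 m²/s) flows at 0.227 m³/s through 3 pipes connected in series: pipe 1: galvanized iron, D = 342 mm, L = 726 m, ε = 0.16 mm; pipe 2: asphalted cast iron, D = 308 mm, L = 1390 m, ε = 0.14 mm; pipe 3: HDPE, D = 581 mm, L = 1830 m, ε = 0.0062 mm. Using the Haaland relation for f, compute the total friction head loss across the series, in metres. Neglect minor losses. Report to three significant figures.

Pipe 1: V = 2.471 m/s, Re = 3.57×10^5, ε/D = 4.68×10^-4, f = 0.01769, h_1 = f(L/D)V²/2g = 11.68 m
Pipe 2: V = 3.047 m/s, Re = 3.96×10^5, ε/D = 4.55×10^-4, f = 0.01749, h_2 = f(L/D)V²/2g = 37.35 m
Pipe 3: V = 0.8562 m/s, Re = 2.10×10^5, ε/D = 1.07×10^-5, f = 0.01542, h_3 = f(L/D)V²/2g = 1.815 m
Series → Q common, losses add: H = Σh = 50.85 m

H ≈ 50.9 m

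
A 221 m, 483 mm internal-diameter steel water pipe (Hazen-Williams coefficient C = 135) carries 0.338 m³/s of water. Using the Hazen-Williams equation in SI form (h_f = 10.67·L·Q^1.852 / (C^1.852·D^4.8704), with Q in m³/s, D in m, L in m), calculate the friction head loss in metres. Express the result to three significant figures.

h_f = 10.67·221·0.338^1.852 / (135^1.852·0.483^4.8704) = 1.242 m

h_f ≈ 1.24 m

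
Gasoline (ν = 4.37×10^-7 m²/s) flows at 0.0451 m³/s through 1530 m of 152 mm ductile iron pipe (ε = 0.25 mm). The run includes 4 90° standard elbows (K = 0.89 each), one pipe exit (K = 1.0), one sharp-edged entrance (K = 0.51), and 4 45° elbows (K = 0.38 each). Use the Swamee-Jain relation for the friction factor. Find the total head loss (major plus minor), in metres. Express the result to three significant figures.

V = 4Q/(πD²) = 2.485 m/s; V²/2g = 0.3148 m
Re = 8.64×10^5, ε/D = 0.00164 → f = 0.02258 (Swamee-Jain)
Major: h_f = f(L/D)·V²/2g = 0.02258·10066·0.3148 = 71.56 m
Minor: ΣK = 6.59; h_m = ΣK·V²/2g = 2.075 m
Total H_L = 71.56 + 2.075 = 73.64 m

H_L ≈ 73.6 m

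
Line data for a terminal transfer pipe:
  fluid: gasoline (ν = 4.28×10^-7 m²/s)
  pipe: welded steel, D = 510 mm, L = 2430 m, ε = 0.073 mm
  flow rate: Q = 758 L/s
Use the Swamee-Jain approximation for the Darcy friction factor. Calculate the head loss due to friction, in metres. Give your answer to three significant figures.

h_f ≈ 44.2 m

V = 4Q/(πD²) = 4·0.758/(π·0.510²) = 3.711 m/s
Re = VD/ν = 3.711·0.510/4.28×10^-7 = 4.42×10^6 → turbulent
ε/D = 0.073/510 = 1.43×10^-4
Swamee-Jain: f = 0.01321
h_f = f(L/D)V²/(2g) = 0.01321·(2430/0.510)·3.711²/(2·9.81) = 44.18 m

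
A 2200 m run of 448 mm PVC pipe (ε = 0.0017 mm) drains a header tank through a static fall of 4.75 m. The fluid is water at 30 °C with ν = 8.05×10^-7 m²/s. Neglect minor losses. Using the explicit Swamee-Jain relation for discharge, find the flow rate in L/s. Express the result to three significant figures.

Swamee-Jain (Type II): Q = -0.965·√(gD⁵h_f/L)·ln[ε/(3.7D) + √(3.17ν²L/(gD³h_f))]
√(gD⁵h_f/L) = √(9.81·0.448⁵·4.75/2200) = 0.01955
ε/(3.7D) = 1.03×10^-6; √(3.17ν²L/(gD³h_f)) = 3.28×10^-5
Q = -0.965·0.01955·ln(3.387×10^-5) = 0.1942 m³/s
Check: V = 1.23 m/s, Re = 6.86×10^5, f = 0.01246, h_f = 4.73 m ≈ 4.75 m ✓

Q ≈ 194 L/s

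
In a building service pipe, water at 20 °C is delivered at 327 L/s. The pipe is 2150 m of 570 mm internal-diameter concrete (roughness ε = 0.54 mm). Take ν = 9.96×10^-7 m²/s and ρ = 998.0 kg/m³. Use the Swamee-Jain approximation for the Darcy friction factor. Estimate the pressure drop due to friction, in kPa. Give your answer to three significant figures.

V = 4Q/(πD²) = 4·0.327/(π·0.570²) = 1.281 m/s
Re = VD/ν = 1.281·0.570/9.96×10^-7 = 7.33×10^5 → turbulent
ε/D = 0.54/570 = 9.47×10^-4
Swamee-Jain: f = 0.01991
h_f = f(L/D)V²/(2g) = 0.01991·(2150/0.570)·1.281²/(2·9.81) = 6.287 m
Δp = ρg·h_f = 998.0·9.81·6.287 = 61.55 kPa

Δp ≈ 61.5 kPa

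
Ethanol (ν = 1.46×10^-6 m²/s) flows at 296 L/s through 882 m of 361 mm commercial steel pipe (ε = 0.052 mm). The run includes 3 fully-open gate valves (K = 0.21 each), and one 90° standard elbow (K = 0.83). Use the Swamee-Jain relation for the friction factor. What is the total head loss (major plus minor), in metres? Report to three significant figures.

V = 4Q/(πD²) = 2.892 m/s; V²/2g = 0.4263 m
Re = 7.15×10^5, ε/D = 1.44×10^-4 → f = 0.01447 (Swamee-Jain)
Major: h_f = f(L/D)·V²/2g = 0.01447·2443·0.4263 = 15.07 m
Minor: ΣK = 1.46; h_m = ΣK·V²/2g = 0.6223 m
Total H_L = 15.07 + 0.6223 = 15.70 m

H_L ≈ 15.7 m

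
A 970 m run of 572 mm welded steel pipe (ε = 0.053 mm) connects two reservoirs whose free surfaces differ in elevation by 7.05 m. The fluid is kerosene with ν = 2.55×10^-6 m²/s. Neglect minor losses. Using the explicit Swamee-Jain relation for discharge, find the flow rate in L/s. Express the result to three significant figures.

Q ≈ 615 L/s

Swamee-Jain (Type II): Q = -0.965·√(gD⁵h_f/L)·ln[ε/(3.7D) + √(3.17ν²L/(gD³h_f))]
√(gD⁵h_f/L) = √(9.81·0.572⁵·7.05/970) = 0.06607
ε/(3.7D) = 2.50×10^-5; √(3.17ν²L/(gD³h_f)) = 3.93×10^-5
Q = -0.965·0.06607·ln(6.435×10^-5) = 0.6154 m³/s
Check: V = 2.39 m/s, Re = 5.37×10^5, f = 0.01426, h_f = 7.07 m ≈ 7.05 m ✓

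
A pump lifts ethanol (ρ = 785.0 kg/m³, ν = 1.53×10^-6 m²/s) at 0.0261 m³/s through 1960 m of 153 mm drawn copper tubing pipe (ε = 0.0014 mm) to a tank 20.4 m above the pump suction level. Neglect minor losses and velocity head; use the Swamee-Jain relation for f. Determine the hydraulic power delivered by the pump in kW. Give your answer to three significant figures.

P_hyd ≈ 8.51 kW

V = 4Q/(πD²) = 1.420 m/s; Re = 1.42×10^5; ε/D = 9.15×10^-6; f = 0.01669
h_f = f(L/D)V²/2g = 21.96 m
Total head H = z + h_f = 20.4 + 21.96 = 42.36 m
P_hyd = ρgQH = 785.0·9.81·0.0261·42.36 = 8.515 kW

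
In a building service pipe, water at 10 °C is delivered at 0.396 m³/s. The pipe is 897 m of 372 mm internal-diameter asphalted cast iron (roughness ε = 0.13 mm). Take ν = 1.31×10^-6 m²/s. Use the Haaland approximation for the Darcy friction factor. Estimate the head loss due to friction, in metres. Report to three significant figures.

V = 4Q/(πD²) = 4·0.396/(π·0.372²) = 3.644 m/s
Re = VD/ν = 3.644·0.372/1.31×10^-6 = 1.03×10^6 → turbulent
ε/D = 0.13/372 = 3.49×10^-4
Haaland: f = 0.01602
h_f = f(L/D)V²/(2g) = 0.01602·(897/0.372)·3.644²/(2·9.81) = 26.13 m

h_f ≈ 26.1 m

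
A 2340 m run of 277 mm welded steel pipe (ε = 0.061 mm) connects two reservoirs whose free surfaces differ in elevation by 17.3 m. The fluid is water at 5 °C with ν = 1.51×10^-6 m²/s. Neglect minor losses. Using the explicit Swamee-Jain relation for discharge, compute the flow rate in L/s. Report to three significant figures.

Swamee-Jain (Type II): Q = -0.965·√(gD⁵h_f/L)·ln[ε/(3.7D) + √(3.17ν²L/(gD³h_f))]
√(gD⁵h_f/L) = √(9.81·0.277⁵·17.3/2340) = 0.01088
ε/(3.7D) = 5.95×10^-5; √(3.17ν²L/(gD³h_f)) = 6.85×10^-5
Q = -0.965·0.01088·ln(1.280×10^-4) = 0.09407 m³/s
Check: V = 1.56 m/s, Re = 2.86×10^5, f = 0.01655, h_f = 17.4 m ≈ 17.3 m ✓

Q ≈ 94.1 L/s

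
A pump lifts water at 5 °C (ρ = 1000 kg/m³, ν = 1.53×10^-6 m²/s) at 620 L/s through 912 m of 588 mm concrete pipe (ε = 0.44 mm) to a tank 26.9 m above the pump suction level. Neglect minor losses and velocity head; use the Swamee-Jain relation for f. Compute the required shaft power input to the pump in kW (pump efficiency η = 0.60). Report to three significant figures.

V = 4Q/(πD²) = 2.283 m/s; Re = 8.77×10^5; ε/D = 7.48×10^-4; f = 0.01885
h_f = f(L/D)V²/2g = 7.767 m
Total head H = z + h_f = 26.9 + 7.767 = 34.67 m
P_hyd = ρgQH = 1000·9.81·0.620·34.67 = 210.8 kW
P_shaft = P_hyd/η = 210.8/0.60 = 351.4 kW

P_shaft ≈ 351 kW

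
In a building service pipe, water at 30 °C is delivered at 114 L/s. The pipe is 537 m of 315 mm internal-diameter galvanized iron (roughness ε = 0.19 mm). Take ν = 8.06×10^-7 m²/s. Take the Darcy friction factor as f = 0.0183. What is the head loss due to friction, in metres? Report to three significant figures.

h_f ≈ 3.40 m

V = 4Q/(πD²) = 4·0.114/(π·0.315²) = 1.463 m/s
h_f = f(L/D)V²/(2g) = 0.01830·(537/0.315)·1.463²/(2·9.81) = 3.403 m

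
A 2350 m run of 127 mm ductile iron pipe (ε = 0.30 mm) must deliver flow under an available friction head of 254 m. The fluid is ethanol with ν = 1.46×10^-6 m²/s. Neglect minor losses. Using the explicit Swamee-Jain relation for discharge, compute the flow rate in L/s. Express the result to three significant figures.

Q ≈ 41.5 L/s

Swamee-Jain (Type II): Q = -0.965·√(gD⁵h_f/L)·ln[ε/(3.7D) + √(3.17ν²L/(gD³h_f))]
√(gD⁵h_f/L) = √(9.81·0.127⁵·254/2350) = 0.005919
ε/(3.7D) = 6.38×10^-4; √(3.17ν²L/(gD³h_f)) = 5.58×10^-5
Q = -0.965·0.005919·ln(6.942×10^-4) = 0.04154 m³/s
Check: V = 3.28 m/s, Re = 2.85×10^5, f = 0.02521, h_f = 256 m ≈ 254 m ✓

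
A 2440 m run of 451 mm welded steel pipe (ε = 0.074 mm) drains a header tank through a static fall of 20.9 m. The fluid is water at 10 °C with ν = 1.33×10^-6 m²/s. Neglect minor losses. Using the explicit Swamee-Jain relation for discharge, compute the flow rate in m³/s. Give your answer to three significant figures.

Swamee-Jain (Type II): Q = -0.965·√(gD⁵h_f/L)·ln[ε/(3.7D) + √(3.17ν²L/(gD³h_f))]
√(gD⁵h_f/L) = √(9.81·0.451⁵·20.9/2440) = 0.03960
ε/(3.7D) = 4.43×10^-5; √(3.17ν²L/(gD³h_f)) = 2.70×10^-5
Q = -0.965·0.03960·ln(7.132×10^-5) = 0.3648 m³/s
Check: V = 2.28 m/s, Re = 7.74×10^5, f = 0.01461, h_f = 21.0 m ≈ 20.9 m ✓

Q ≈ 0.365 m³/s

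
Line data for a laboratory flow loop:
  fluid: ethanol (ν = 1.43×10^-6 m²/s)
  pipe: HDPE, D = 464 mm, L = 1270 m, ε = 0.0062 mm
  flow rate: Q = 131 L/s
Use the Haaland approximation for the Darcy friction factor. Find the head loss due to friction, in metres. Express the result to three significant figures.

V = 4Q/(πD²) = 4·0.131/(π·0.464²) = 0.7747 m/s
Re = VD/ν = 0.7747·0.464/1.43×10^-6 = 2.51×10^5 → turbulent
ε/D = 0.0062/464 = 1.34×10^-5
Haaland: f = 0.01493
h_f = f(L/D)V²/(2g) = 0.01493·(1270/0.464)·0.7747²/(2·9.81) = 1.250 m

h_f ≈ 1.25 m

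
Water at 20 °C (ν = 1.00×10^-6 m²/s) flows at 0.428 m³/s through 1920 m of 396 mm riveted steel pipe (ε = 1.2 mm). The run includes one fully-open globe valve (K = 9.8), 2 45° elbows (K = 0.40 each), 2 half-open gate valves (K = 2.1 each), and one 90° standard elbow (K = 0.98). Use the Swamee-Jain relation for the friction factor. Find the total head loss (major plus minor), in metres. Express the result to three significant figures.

V = 4Q/(πD²) = 3.475 m/s; V²/2g = 0.6155 m
Re = 1.38×10^6, ε/D = 0.00303 → f = 0.02639 (Swamee-Jain)
Major: h_f = f(L/D)·V²/2g = 0.02639·4848·0.6155 = 78.76 m
Minor: ΣK = 15.8; h_m = ΣK·V²/2g = 9.713 m
Total H_L = 78.76 + 9.713 = 88.47 m

H_L ≈ 88.5 m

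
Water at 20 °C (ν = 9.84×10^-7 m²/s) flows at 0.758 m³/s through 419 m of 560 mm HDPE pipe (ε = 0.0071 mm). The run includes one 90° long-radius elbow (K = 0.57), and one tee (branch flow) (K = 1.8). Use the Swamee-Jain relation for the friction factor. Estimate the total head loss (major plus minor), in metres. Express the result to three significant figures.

V = 4Q/(πD²) = 3.078 m/s; V²/2g = 0.4827 m
Re = 1.75×10^6, ε/D = 1.27×10^-5 → f = 0.01102 (Swamee-Jain)
Major: h_f = f(L/D)·V²/2g = 0.01102·748.2·0.4827 = 3.979 m
Minor: ΣK = 2.37; h_m = ΣK·V²/2g = 1.144 m
Total H_L = 3.979 + 1.144 = 5.123 m

H_L ≈ 5.12 m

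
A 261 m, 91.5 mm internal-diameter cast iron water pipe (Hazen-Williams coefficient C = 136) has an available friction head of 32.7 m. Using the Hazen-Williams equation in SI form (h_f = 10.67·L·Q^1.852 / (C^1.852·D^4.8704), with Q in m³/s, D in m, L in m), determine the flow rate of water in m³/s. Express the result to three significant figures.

Rearranging: Q = [h_f·C^1.852·D^4.8704 / (10.67·L)]^(1/1.852)
Q = [32.7·136^1.852·0.0915^4.8704 / (10.67·261)]^0.540 = 0.02291 m³/s

Q ≈ 0.0229 m³/s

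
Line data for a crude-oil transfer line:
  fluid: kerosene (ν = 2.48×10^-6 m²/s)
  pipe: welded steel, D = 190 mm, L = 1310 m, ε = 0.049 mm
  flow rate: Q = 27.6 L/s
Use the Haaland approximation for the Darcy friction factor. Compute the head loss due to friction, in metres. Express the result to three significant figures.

V = 4Q/(πD²) = 4·0.0276/(π·0.190²) = 0.9734 m/s
Re = VD/ν = 0.9734·0.190/2.48×10^-6 = 7.46×10^4 → turbulent
ε/D = 0.049/190 = 2.58×10^-4
Haaland: f = 0.01996
h_f = f(L/D)V²/(2g) = 0.01996·(1310/0.190)·0.9734²/(2·9.81) = 6.646 m

h_f ≈ 6.65 m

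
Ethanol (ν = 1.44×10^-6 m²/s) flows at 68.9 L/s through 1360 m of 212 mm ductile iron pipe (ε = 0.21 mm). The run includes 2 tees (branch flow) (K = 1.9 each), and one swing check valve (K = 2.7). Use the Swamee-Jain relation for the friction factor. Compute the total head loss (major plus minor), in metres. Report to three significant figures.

H_L ≈ 27.1 m

V = 4Q/(πD²) = 1.952 m/s; V²/2g = 0.1942 m
Re = 2.87×10^5, ε/D = 9.91×10^-4 → f = 0.02075 (Swamee-Jain)
Major: h_f = f(L/D)·V²/2g = 0.02075·6415·0.1942 = 25.85 m
Minor: ΣK = 6.50; h_m = ΣK·V²/2g = 1.262 m
Total H_L = 25.85 + 1.262 = 27.11 m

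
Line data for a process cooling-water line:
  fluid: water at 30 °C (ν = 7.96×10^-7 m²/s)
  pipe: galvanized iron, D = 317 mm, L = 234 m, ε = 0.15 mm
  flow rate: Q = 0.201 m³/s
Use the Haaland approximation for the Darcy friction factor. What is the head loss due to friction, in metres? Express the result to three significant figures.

h_f ≈ 4.14 m

V = 4Q/(πD²) = 4·0.201/(π·0.317²) = 2.547 m/s
Re = VD/ν = 2.547·0.317/7.96×10^-7 = 1.01×10^6 → turbulent
ε/D = 0.15/317 = 4.73×10^-4
Haaland: f = 0.01698
h_f = f(L/D)V²/(2g) = 0.01698·(234/0.317)·2.547²/(2·9.81) = 4.143 m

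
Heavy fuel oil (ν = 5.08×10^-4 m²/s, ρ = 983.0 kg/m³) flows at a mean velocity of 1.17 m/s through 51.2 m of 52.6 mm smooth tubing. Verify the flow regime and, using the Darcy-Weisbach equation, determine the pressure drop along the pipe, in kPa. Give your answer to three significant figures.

Re = VD/ν = 1.17·0.05260/5.08×10^-4 = 121 → laminar (Re < 2300)
f = 64/Re = 0.5283
h_f = f(L/D)V²/(2g) = 0.5283·(51.2/0.05260)·1.17²/(2·9.81) = 35.88 m
Δp = ρg·h_f = 983.0·9.81·35.88 = 346.0 kPa

Δp ≈ 346 kPa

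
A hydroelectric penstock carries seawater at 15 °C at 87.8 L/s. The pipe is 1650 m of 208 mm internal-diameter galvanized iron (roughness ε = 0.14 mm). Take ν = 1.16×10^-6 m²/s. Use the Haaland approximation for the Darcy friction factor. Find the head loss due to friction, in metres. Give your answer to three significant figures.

V = 4Q/(πD²) = 4·0.0878/(π·0.208²) = 2.584 m/s
Re = VD/ν = 2.584·0.208/1.16×10^-6 = 4.63×10^5 → turbulent
ε/D = 0.14/208 = 6.73×10^-4
Haaland: f = 0.01865
h_f = f(L/D)V²/(2g) = 0.01865·(1650/0.208)·2.584²/(2·9.81) = 50.34 m

h_f ≈ 50.3 m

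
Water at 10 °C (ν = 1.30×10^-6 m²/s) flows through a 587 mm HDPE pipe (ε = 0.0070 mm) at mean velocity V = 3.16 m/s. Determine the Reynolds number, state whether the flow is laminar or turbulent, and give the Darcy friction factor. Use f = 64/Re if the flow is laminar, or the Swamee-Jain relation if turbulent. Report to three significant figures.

Re ≈ 1.43×10^6; turbulent; f ≈ 0.0113

Re = VD/ν = 3.160·0.587/1.30×10^-6 = 1.43×10^6
Re > 4000 → turbulent; ε/D = 1.19×10^-5
Swamee-Jain: f = 0.01130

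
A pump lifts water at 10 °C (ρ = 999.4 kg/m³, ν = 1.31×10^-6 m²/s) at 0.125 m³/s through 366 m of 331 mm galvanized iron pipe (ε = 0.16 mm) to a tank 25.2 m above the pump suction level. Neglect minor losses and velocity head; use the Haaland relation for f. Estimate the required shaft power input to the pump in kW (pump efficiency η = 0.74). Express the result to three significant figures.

V = 4Q/(πD²) = 1.453 m/s; Re = 3.67×10^5; ε/D = 4.83×10^-4; f = 0.01775
h_f = f(L/D)V²/2g = 2.111 m
Total head H = z + h_f = 25.2 + 2.111 = 27.31 m
P_hyd = ρgQH = 999.4·9.81·0.125·27.31 = 33.47 kW
P_shaft = P_hyd/η = 33.47/0.74 = 45.23 kW

P_shaft ≈ 45.2 kW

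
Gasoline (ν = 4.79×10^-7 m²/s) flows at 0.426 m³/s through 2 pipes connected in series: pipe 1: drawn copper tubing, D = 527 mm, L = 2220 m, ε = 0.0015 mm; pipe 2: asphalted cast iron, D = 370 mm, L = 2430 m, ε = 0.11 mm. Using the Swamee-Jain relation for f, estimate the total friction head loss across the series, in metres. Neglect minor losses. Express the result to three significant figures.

H ≈ 88.5 m

Pipe 1: V = 1.953 m/s, Re = 2.15×10^6, ε/D = 2.85×10^-6, f = 0.01036, h_1 = f(L/D)V²/2g = 8.486 m
Pipe 2: V = 3.962 m/s, Re = 3.06×10^6, ε/D = 2.97×10^-4, f = 0.01523, h_2 = f(L/D)V²/2g = 80.01 m
Series → Q common, losses add: H = Σh = 88.49 m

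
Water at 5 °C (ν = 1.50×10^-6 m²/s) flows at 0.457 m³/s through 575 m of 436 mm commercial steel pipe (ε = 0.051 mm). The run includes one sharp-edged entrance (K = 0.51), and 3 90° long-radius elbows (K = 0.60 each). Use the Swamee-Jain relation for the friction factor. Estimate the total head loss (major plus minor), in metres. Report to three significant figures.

V = 4Q/(πD²) = 3.061 m/s; V²/2g = 0.4775 m
Re = 8.90×10^5, ε/D = 1.17×10^-4 → f = 0.01388 (Swamee-Jain)
Major: h_f = f(L/D)·V²/2g = 0.01388·1319·0.4775 = 8.741 m
Minor: ΣK = 2.31; h_m = ΣK·V²/2g = 1.103 m
Total H_L = 8.741 + 1.103 = 9.844 m

H_L ≈ 9.84 m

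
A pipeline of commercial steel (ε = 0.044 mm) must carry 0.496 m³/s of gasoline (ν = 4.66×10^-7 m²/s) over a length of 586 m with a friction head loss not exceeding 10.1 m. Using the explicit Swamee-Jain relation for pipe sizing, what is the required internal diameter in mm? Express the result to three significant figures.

Swamee-Jain (Type III): D = 0.66·[ε^1.25·(LQ²/(gh_f))^4.75 + ν·Q^9.4·(L/(gh_f))^5.2]^0.04
LQ²/(gh_f) = 1.455; L/(gh_f) = 5.914
Term 1 = ε^1.25·(…)^4.75 = 2.13×10^-5; Term 2 = ν·Q^9.4·(…)^5.2 = 6.60×10^-6
D = 0.66·(2.13×10^-5 + 6.60×10^-6)^0.04 = 0.4339 m = 434 mm
Check: V = 3.35 m/s, Re = 3.12×10^6, f = 0.01263, h_f = 9.79 m ≈ 10.1 m ✓

D ≈ 434 mm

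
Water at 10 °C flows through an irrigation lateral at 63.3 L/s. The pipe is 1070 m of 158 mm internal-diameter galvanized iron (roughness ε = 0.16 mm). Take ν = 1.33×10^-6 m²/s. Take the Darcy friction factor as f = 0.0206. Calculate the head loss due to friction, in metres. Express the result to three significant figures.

h_f ≈ 74.1 m

V = 4Q/(πD²) = 4·0.0633/(π·0.158²) = 3.228 m/s
h_f = f(L/D)V²/(2g) = 0.02060·(1070/0.158)·3.228²/(2·9.81) = 74.11 m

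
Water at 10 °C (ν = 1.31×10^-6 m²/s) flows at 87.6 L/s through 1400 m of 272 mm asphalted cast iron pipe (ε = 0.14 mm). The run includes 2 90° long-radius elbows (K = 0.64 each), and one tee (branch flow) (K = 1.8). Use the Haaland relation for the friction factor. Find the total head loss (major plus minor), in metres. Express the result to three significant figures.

V = 4Q/(πD²) = 1.508 m/s; V²/2g = 0.1158 m
Re = 3.13×10^5, ε/D = 5.15×10^-4 → f = 0.01811 (Haaland)
Major: h_f = f(L/D)·V²/2g = 0.01811·5147·0.1158 = 10.80 m
Minor: ΣK = 3.08; h_m = ΣK·V²/2g = 0.3568 m
Total H_L = 10.80 + 0.3568 = 11.15 m

H_L ≈ 11.2 m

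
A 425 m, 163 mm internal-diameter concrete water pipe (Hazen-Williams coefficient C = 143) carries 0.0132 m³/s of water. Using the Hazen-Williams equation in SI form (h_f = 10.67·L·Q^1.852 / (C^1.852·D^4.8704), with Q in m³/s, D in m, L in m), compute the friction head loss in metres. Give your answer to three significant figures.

h_f ≈ 1.05 m

h_f = 10.67·425·0.0132^1.852 / (143^1.852·0.163^4.8704) = 1.050 m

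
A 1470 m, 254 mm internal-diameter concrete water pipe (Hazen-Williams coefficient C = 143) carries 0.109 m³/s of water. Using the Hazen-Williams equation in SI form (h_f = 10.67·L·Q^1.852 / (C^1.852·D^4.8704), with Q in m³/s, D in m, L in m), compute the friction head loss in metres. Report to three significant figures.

h_f ≈ 20.9 m

h_f = 10.67·1470·0.109^1.852 / (143^1.852·0.254^4.8704) = 20.88 m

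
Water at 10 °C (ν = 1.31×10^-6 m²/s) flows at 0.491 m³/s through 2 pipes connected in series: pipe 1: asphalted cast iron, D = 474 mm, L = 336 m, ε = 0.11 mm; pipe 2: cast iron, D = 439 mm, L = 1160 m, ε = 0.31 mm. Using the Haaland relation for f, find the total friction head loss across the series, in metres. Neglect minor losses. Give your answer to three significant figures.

Pipe 1: V = 2.782 m/s, Re = 1.01×10^6, ε/D = 2.32×10^-4, f = 0.01494, h_1 = f(L/D)V²/2g = 4.179 m
Pipe 2: V = 3.244 m/s, Re = 1.09×10^6, ε/D = 7.06×10^-4, f = 0.01842, h_2 = f(L/D)V²/2g = 26.11 m
Series → Q common, losses add: H = Σh = 30.29 m

H ≈ 30.3 m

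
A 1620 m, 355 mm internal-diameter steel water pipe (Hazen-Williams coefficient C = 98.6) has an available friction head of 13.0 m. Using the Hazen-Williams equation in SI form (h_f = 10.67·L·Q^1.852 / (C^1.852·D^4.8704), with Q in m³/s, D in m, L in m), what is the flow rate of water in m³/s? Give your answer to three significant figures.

Q ≈ 0.133 m³/s

Rearranging: Q = [h_f·C^1.852·D^4.8704 / (10.67·L)]^(1/1.852)
Q = [13.0·98.6^1.852·0.355^4.8704 / (10.67·1620)]^0.540 = 0.1332 m³/s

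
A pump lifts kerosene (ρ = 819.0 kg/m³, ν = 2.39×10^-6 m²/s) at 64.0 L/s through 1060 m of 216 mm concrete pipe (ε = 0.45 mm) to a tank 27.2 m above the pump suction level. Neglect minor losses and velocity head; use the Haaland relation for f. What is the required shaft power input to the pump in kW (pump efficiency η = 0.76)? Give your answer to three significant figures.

P_shaft ≈ 31.1 kW

V = 4Q/(πD²) = 1.747 m/s; Re = 1.58×10^5; ε/D = 0.00208; f = 0.02468
h_f = f(L/D)V²/2g = 18.83 m
Total head H = z + h_f = 27.2 + 18.83 = 46.03 m
P_hyd = ρgQH = 819.0·9.81·0.0640·46.03 = 23.67 kW
P_shaft = P_hyd/η = 23.67/0.76 = 31.14 kW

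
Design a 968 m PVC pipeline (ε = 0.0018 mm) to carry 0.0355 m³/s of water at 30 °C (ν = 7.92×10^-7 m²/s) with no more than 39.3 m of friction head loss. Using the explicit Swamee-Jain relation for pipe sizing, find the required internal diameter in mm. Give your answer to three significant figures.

Swamee-Jain (Type III): D = 0.66·[ε^1.25·(LQ²/(gh_f))^4.75 + ν·Q^9.4·(L/(gh_f))^5.2]^0.04
LQ²/(gh_f) = 0.003164; L/(gh_f) = 2.511
Term 1 = ε^1.25·(…)^4.75 = 8.82×10^-20; Term 2 = ν·Q^9.4·(…)^5.2 = 2.24×10^-18
D = 0.66·(8.82×10^-20 + 2.24×10^-18)^0.04 = 0.1301 m = 130 mm
Check: V = 2.67 m/s, Re = 4.39×10^5, f = 0.01361, h_f = 36.8 m ≈ 39.3 m ✓

D ≈ 130 mm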